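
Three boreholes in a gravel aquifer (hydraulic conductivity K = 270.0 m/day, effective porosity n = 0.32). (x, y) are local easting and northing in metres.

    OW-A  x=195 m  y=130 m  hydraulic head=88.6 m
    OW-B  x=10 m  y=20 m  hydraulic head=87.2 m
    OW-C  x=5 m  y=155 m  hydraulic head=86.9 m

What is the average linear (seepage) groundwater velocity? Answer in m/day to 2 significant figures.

7.5 m/day

Differences from OW-A: to OW-B (Δx, Δy, Δh) = (-185, -110, -1.4); to OW-C = (-190, 25, -1.7).
Determinant of the coordinate differences = (-185)·25 − (-190)·(-110) = -25525.
∂h/∂x = [(-1.4)·25 − (-1.7)·(-110)] / -25525 = +0.008697
∂h/∂y = [(-185)·(-1.7) − (-190)·(-1.4)] / -25525 = -0.001900
|∇h| = √(0.008697² + -0.001900²) = 0.008902
Seepage velocity v = K·i/n = 270.0 × 0.008902 / 0.32 = 7.511 m/day.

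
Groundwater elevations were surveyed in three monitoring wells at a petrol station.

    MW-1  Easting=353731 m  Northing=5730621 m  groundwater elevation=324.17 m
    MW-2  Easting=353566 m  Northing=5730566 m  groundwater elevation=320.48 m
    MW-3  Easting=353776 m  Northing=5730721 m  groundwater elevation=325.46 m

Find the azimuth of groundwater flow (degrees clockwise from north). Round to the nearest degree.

Three-point gradient (reference MW-1): Δ to MW-2 = (-165, -55, -3.69), Δ to MW-3 = (45, 100, +1.29).
∂h/∂x = +0.02125, ∂h/∂y = +0.003337 (det = -14025).
Flow direction (−∇h) has components (-0.02125 E, -0.003337 N).
Azimuth = atan2(E, N) = atan2(-0.02125, -0.003337) = 261.1° ≈ 261°.

261°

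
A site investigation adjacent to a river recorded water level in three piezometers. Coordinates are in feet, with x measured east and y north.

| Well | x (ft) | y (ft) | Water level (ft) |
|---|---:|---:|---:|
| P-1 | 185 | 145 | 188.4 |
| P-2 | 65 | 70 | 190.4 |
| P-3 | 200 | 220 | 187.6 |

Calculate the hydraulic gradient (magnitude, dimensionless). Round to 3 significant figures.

0.0142

With h = a·x + b·y + c and P-1 as origin, the differences give:
  (-120)·a + (-75)·b = +2.0
  15·a + 75·b = -0.8
Eliminate b (×75 and ×(-75), subtract): -7875·a = 90.00 → a = ∂h/∂x = -0.01143
Back-substitute: b = ∂h/∂y = -0.008381.
|∇h| = √(-0.01143² + -0.008381²) = 0.01417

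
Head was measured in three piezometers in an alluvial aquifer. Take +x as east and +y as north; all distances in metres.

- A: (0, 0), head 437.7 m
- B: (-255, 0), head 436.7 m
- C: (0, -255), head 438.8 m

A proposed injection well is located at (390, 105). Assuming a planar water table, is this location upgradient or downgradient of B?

upgradient

∂h/∂x = (436.7 − 437.7) / (-255 − 0) = +0.003922
∂h/∂y = (438.8 − 437.7) / (-255 − 0) = -0.004314
Head at (390, 105) = 437.7 + (+0.003922)·(390) + (-0.004314)·(105) = 438.78 m.
That is higher than the 436.7 m at B, so the point is upgradient.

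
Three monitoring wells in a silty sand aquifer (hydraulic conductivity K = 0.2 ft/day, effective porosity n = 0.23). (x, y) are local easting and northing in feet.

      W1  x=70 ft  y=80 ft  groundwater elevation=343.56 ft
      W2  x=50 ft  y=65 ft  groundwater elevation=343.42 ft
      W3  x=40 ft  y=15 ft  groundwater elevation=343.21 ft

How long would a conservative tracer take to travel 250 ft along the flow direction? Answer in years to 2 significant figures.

Three-point gradient (reference W1): Δ to W2 = (-20, -15, -0.14), Δ to W3 = (-30, -65, -0.35).
∂h/∂x = +0.004529, ∂h/∂y = +0.003294 (det = 850).
|∇h| = √(0.004529² + 0.003294²) = 0.0056
Seepage velocity v = K·i/n = 0.2 × 0.0056 / 0.23 = 0.00487 ft/day.
t = 250 / 0.00487 = 5.133e+04 days = 141 years.

140 years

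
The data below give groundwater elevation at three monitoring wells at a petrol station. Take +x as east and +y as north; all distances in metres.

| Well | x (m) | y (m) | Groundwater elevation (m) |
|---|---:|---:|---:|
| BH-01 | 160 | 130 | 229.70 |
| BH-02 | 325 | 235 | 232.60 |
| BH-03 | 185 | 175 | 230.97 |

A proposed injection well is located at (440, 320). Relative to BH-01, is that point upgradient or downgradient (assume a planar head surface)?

Taking BH-01 as reference: BH-02−BH-01 = (165, 105, +2.90); BH-03−BH-01 = (25, 45, +1.27).
Solve a·Δx + b·Δy = Δh: det = 165·45 − 25·105 = 4800.
∂h/∂x = [(+2.90)·45 − (+1.27)·105] / 4800 = -0.0005938
∂h/∂y = [165·(+1.27) − 25·(+2.90)] / 4800 = +0.02855
Head at (440, 320) = 229.70 + (-0.0005938)·(280) + (+0.02855)·(190) = 234.96 m.
That is higher than the 229.70 m at BH-01, so the point is upgradient.

upgradient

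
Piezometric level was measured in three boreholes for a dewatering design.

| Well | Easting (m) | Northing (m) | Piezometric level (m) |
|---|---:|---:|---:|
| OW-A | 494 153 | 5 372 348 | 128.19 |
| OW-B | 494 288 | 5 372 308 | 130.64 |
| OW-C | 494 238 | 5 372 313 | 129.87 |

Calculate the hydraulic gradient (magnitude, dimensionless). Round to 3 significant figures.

Taking OW-A as reference: OW-B−OW-A = (135, -40, +2.45); OW-C−OW-A = (85, -35, +1.68).
Solve a·Δx + b·Δy = Δh: det = 135·(-35) − 85·(-40) = -1325.
∂h/∂x = [(+2.45)·(-35) − (+1.68)·(-40)] / -1325 = +0.01400
∂h/∂y = [135·(+1.68) − 85·(+2.45)] / -1325 = -0.01400
|∇h| = √(0.01400² + -0.01400²) = 0.0198

0.0198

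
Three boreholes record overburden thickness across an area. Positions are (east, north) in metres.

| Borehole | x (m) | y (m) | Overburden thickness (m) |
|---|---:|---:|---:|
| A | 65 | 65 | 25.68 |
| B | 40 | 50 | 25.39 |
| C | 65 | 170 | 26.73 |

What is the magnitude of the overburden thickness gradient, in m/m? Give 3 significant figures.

0.0115 m/m

With d = a·x + b·y + c and A as origin, the differences give:
  (-25)·a + (-15)·b = -0.29
  0·a + 105·b = +1.05
Eliminate b (×105 and ×(-15), subtract): -2625·a = -14.700 → a = ∂d/∂x = +0.005600
Back-substitute: b = ∂d/∂y = +0.01000.
|∇f| = √(0.005600² + 0.01000²) = 0.01146 m/m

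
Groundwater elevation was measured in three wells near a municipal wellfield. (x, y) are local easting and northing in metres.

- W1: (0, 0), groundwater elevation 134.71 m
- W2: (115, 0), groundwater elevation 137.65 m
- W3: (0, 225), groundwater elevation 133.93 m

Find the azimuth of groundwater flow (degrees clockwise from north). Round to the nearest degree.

278°

∂h/∂x = (137.65 − 134.71) / (115 − 0) = +0.02557
∂h/∂y = (133.93 − 134.71) / (225 − 0) = -0.003467
Flow direction (−∇h) has components (-0.02557 E, +0.003467 N).
Azimuth = atan2(E, N) = atan2(-0.02557, +0.003467) = 277.7° ≈ 278°.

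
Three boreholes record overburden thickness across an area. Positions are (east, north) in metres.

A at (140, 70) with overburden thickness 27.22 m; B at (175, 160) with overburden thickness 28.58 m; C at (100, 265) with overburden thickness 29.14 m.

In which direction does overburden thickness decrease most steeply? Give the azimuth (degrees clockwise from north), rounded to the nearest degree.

Taking A as reference: B−A = (35, 90, +1.36); C−A = (-40, 195, +1.92).
Solve a·Δx + b·Δy = Δd: det = 35·195 − (-40)·90 = 10425.
∂d/∂x = [(+1.36)·195 − (+1.92)·90] / 10425 = +0.008863
∂d/∂y = [35·(+1.92) − (-40)·(+1.36)] / 10425 = +0.01166
Steepest decrease is along −∇f: components (-0.008863 E, -0.01166 N).
Azimuth = atan2(-0.008863, -0.01166) = 217.2° ≈ 217°.

217°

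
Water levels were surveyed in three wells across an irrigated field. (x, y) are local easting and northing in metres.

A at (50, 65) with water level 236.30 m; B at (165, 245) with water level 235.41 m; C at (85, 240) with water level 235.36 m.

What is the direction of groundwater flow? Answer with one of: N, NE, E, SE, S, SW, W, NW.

With h = a·x + b·y + c and A as origin, the differences give:
  115·a + 180·b = -0.89
  35·a + 175·b = -0.94
Eliminate b (×175 and ×180, subtract): 13825·a = 13.450 → a = ∂h/∂x = +0.0009729
Back-substitute: b = ∂h/∂y = -0.005566.
Flow = −∇h = (-0.0009729 east, +0.005566 north), which points north.

N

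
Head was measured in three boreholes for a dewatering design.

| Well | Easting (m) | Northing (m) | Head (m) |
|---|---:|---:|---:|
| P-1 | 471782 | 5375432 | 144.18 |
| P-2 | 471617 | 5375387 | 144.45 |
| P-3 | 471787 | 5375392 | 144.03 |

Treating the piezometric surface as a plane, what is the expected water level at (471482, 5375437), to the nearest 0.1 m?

Differences from P-1: to P-2 (Δx, Δy, Δh) = (-165, -45, +0.27); to P-3 = (5, -40, -0.15).
Solve a·Δx + b·Δy = Δh: det = (-165)·(-40) − 5·(-45) = 6825.
∂h/∂x = [(+0.27)·(-40) − (-0.15)·(-45)] / 6825 = -0.002571
∂h/∂y = [(-165)·(-0.15) − 5·(+0.27)] / 6825 = +0.003429
h(471482, 5375437) = 144.18 + (-0.002571)·(-300) + (+0.003429)·(5) = 144.18 +0.771 +0.017 = 144.969 m.

145.0 m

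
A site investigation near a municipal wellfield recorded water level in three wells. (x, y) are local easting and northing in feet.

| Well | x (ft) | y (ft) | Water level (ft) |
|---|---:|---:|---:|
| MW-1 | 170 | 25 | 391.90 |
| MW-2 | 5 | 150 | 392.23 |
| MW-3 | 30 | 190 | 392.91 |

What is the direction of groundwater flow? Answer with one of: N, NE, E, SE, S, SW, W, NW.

SW

Three-point gradient (reference MW-1): Δ to MW-2 = (-165, 125, +0.33), Δ to MW-3 = (-140, 165, +1.01).
∂h/∂x = +0.007383, ∂h/∂y = +0.01239 (det = -9725).
Flow = −∇h = (-0.007383 east, -0.01239 north), which points southwest.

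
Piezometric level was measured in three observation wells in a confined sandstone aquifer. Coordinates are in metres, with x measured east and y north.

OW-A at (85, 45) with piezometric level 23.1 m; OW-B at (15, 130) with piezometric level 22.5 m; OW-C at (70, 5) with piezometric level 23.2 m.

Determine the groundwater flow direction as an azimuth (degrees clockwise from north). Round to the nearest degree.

Differences from OW-A: to OW-B (Δx, Δy, Δh) = (-70, 85, -0.6); to OW-C = (-15, -40, +0.1).
Solve a·Δx + b·Δy = Δh: det = (-70)·(-40) − (-15)·85 = 4075.
∂h/∂x = [(-0.6)·(-40) − (+0.1)·85] / 4075 = +0.003804
∂h/∂y = [(-70)·(+0.1) − (-15)·(-0.6)] / 4075 = -0.003926
Flow direction (−∇h) has components (-0.003804 E, +0.003926 N).
Azimuth = atan2(E, N) = atan2(-0.003804, +0.003926) = 315.9° ≈ 316°.

316°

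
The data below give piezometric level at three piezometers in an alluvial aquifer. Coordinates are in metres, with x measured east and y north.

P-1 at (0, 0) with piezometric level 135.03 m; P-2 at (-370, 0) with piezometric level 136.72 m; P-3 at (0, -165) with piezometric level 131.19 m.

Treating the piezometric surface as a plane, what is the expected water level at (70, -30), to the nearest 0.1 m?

134.0 m

∂h/∂x = (136.72 − 135.03) / (-370 − 0) = -0.004568
∂h/∂y = (131.19 − 135.03) / (-165 − 0) = +0.02327
h(70, -30) = 135.03 + (-0.004568)·(70) + (+0.02327)·(-30) = 135.03 -0.320 -0.698 = 134.012 m.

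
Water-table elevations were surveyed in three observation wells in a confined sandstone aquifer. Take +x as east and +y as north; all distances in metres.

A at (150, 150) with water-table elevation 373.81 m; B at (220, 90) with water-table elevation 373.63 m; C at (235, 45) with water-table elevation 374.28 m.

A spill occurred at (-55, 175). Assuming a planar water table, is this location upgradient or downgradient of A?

upgradient

With h = a·x + b·y + c and A as origin, the differences give:
  70·a + (-60)·b = -0.18
  85·a + (-105)·b = +0.47
Eliminate b (×(-105) and ×(-60), subtract): -2250·a = 47.100 → a = ∂h/∂x = -0.02093
Back-substitute: b = ∂h/∂y = -0.02142.
Head at (-55, 175) = 373.81 + (-0.02093)·(-205) + (-0.02142)·(25) = 377.57 m.
That is higher than the 373.81 m at A, so the point is upgradient.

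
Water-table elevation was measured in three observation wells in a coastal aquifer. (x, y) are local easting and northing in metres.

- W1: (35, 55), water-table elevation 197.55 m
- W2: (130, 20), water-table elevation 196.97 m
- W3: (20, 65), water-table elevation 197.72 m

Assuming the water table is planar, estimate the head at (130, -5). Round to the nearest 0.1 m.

Differences from W1: to W2 (Δx, Δy, Δh) = (95, -35, -0.58); to W3 = (-15, 10, +0.17).
Solve a·Δx + b·Δy = Δh: det = 95·10 − (-15)·(-35) = 425.
∂h/∂x = [(-0.58)·10 − (+0.17)·(-35)] / 425 = +0.0003529
∂h/∂y = [95·(+0.17) − (-15)·(-0.58)] / 425 = +0.01753
h(130, -5) = 197.55 + (+0.0003529)·(95) + (+0.01753)·(-60) = 197.55 +0.034 -1.052 = 196.532 m.

196.5 m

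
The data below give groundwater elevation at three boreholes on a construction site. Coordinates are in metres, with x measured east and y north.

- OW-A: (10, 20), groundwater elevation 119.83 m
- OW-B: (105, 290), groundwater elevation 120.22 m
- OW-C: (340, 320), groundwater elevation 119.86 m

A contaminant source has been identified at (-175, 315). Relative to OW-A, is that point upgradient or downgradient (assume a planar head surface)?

With h = a·x + b·y + c and OW-A as origin, the differences give:
  95·a + 270·b = +0.39
  330·a + 300·b = +0.03
Eliminate b (×300 and ×270, subtract): -60600·a = 108.900 → a = ∂h/∂x = -0.001797
Back-substitute: b = ∂h/∂y = +0.002077.
Head at (-175, 315) = 119.83 + (-0.001797)·(-185) + (+0.002077)·(295) = 120.78 m.
That is higher than the 119.83 m at OW-A, so the point is upgradient.

upgradient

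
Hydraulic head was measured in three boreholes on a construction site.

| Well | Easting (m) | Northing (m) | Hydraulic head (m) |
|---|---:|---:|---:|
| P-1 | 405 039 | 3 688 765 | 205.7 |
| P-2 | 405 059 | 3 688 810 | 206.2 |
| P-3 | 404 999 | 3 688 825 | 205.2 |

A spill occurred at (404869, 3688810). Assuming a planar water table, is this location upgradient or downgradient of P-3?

downgradient

Taking P-1 as reference: P-2−P-1 = (20, 45, +0.5); P-3−P-1 = (-40, 60, -0.5).
Solve a·Δx + b·Δy = Δh: det = 20·60 − (-40)·45 = 3000.
∂h/∂x = [(+0.5)·60 − (-0.5)·45] / 3000 = +0.01750
∂h/∂y = [20·(-0.5) − (-40)·(+0.5)] / 3000 = +0.003333
Head at (404869, 3688810) = 205.7 + (+0.01750)·(-170) + (+0.003333)·(45) = 202.88 m.
That is lower than the 205.2 m at P-3, so the point is downgradient.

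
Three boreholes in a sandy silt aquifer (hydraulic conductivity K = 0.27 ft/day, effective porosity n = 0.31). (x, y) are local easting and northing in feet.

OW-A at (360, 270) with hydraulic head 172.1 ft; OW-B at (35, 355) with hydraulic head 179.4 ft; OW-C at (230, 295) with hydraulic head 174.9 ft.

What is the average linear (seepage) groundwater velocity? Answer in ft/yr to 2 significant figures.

Differences from OW-A: to OW-B (Δx, Δy, Δh) = (-325, 85, +7.3); to OW-C = (-130, 25, +2.8).
Solve a·Δx + b·Δy = Δh: det = (-325)·25 − (-130)·85 = 2925.
∂h/∂x = [(+7.3)·25 − (+2.8)·85] / 2925 = -0.01897
∂h/∂y = [(-325)·(+2.8) − (-130)·(+7.3)] / 2925 = +0.01333
|∇h| = √(-0.01897² + 0.01333²) = 0.02319
Seepage velocity v = K·i/n = 0.27 × 0.02319 / 0.31 = 0.0202 ft/day = 7.378 ft/yr.

7.4 ft/yr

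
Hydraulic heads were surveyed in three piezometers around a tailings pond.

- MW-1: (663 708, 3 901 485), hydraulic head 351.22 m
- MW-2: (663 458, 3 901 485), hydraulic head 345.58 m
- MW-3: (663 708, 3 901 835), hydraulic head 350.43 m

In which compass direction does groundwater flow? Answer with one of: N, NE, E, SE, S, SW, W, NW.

∂h/∂x = (345.58 − 351.22) / (663458 − 663708) = +0.02256
∂h/∂y = (350.43 − 351.22) / (3901835 − 3901485) = -0.002257
Flow = −∇h = (-0.02256 east, +0.002257 north), which points west.

W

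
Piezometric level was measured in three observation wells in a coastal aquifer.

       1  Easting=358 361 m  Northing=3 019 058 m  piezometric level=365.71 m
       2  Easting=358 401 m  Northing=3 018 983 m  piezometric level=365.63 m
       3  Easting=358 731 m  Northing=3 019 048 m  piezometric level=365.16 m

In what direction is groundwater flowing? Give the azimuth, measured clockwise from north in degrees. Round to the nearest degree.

101°

Differences from 1: to 2 (Δx, Δy, Δh) = (40, -75, -0.08); to 3 = (370, -10, -0.55).
Solve a·Δx + b·Δy = Δh: det = 40·(-10) − 370·(-75) = 27350.
∂h/∂x = [(-0.08)·(-10) − (-0.55)·(-75)] / 27350 = -0.001479
∂h/∂y = [40·(-0.55) − 370·(-0.08)] / 27350 = +0.0002779
Flow direction (−∇h) has components (+0.001479 E, -0.0002779 N).
Azimuth = atan2(E, N) = atan2(+0.001479, -0.0002779) = 100.6° ≈ 101°.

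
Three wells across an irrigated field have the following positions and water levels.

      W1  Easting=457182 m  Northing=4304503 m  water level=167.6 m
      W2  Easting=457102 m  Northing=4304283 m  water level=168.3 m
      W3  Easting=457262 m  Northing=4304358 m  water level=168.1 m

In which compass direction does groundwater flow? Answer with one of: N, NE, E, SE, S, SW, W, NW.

N

Taking W1 as reference: W2−W1 = (-80, -220, +0.7); W3−W1 = (80, -145, +0.5).
Solve a·Δx + b·Δy = Δh: det = (-80)·(-145) − 80·(-220) = 29200.
∂h/∂x = [(+0.7)·(-145) − (+0.5)·(-220)] / 29200 = +0.0002911
∂h/∂y = [(-80)·(+0.5) − 80·(+0.7)] / 29200 = -0.003288
Flow = −∇h = (-0.0002911 east, +0.003288 north), which points north.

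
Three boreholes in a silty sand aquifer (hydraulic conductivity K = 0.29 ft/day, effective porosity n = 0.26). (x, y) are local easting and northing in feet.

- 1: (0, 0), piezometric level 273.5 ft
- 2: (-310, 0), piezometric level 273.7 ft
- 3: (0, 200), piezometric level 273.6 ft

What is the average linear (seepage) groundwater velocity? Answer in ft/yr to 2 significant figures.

0.33 ft/yr

∂h/∂x = (273.7 − 273.5) / (-310 − 0) = -0.0006452
∂h/∂y = (273.6 − 273.5) / (200 − 0) = +0.0005000
|∇h| = √(-0.0006452² + 0.0005000²) = 0.0008163
Seepage velocity v = K·i/n = 0.29 × 0.0008163 / 0.26 = 0.0009105 ft/day = 0.3326 ft/yr.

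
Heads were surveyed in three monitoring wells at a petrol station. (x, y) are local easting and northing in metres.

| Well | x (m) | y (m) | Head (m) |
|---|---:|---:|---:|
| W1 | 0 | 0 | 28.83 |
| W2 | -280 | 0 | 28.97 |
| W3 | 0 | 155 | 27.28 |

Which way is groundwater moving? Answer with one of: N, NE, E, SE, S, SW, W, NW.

∂h/∂x = (28.97 − 28.83) / (-280 − 0) = -0.0005000
∂h/∂y = (27.28 − 28.83) / (155 − 0) = -0.010000
Flow = −∇h = (+0.0005000 east, +0.010000 north), which points north.

N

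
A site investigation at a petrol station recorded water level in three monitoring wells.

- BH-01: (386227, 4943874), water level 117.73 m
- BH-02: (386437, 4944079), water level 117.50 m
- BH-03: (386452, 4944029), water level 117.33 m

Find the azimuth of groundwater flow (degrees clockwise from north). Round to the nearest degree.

Taking BH-01 as reference: BH-02−BH-01 = (210, 205, -0.23); BH-03−BH-01 = (225, 155, -0.40).
Solve a·Δx + b·Δy = Δh: det = 210·155 − 225·205 = -13575.
∂h/∂x = [(-0.23)·155 − (-0.40)·205] / -13575 = -0.003414
∂h/∂y = [210·(-0.40) − 225·(-0.23)] / -13575 = +0.002376
Flow direction (−∇h) has components (+0.003414 E, -0.002376 N).
Azimuth = atan2(E, N) = atan2(+0.003414, -0.002376) = 124.8° ≈ 125°.

125°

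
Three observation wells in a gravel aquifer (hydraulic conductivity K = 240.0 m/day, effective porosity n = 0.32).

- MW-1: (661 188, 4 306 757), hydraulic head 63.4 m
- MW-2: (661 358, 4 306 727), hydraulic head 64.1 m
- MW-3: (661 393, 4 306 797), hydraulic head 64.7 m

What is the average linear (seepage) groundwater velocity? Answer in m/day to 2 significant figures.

With h = a·x + b·y + c and MW-1 as origin, the differences give:
  170·a + (-30)·b = +0.7
  205·a + 40·b = +1.3
Eliminate b (×40 and ×(-30), subtract): 12950·a = 67.00 → a = ∂h/∂x = +0.005174
Back-substitute: b = ∂h/∂y = +0.005985.
|∇h| = √(0.005174² + 0.005985²) = 0.007911
Seepage velocity v = K·i/n = 240.0 × 0.007911 / 0.32 = 5.933 m/day.

5.9 m/day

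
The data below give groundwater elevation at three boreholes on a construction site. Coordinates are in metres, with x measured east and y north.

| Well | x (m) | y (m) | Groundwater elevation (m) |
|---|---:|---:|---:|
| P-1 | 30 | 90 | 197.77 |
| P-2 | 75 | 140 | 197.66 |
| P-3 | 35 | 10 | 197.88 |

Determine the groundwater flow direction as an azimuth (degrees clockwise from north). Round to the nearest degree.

031°

Taking P-1 as reference: P-2−P-1 = (45, 50, -0.11); P-3−P-1 = (5, -80, +0.11).
Determinant of the coordinate differences = 45·(-80) − 5·50 = -3850.
∂h/∂x = [(-0.11)·(-80) − (+0.11)·50] / -3850 = -0.0008571
∂h/∂y = [45·(+0.11) − 5·(-0.11)] / -3850 = -0.001429
Flow direction (−∇h) has components (+0.0008571 E, +0.001429 N).
Azimuth = atan2(E, N) = atan2(+0.0008571, +0.001429) = 31.0° ≈ 031°.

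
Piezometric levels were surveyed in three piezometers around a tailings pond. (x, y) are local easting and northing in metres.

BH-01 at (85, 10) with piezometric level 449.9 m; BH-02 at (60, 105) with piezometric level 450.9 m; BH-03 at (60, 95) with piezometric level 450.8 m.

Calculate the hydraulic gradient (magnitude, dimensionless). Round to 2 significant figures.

0.010

Three-point gradient (reference BH-01): Δ to BH-02 = (-25, 95, +1.0), Δ to BH-03 = (-25, 85, +0.9).
∂h/∂x = -0.002000, ∂h/∂y = +0.010000 (det = 250).
|∇h| = √(-0.002000² + 0.010000²) = 0.0102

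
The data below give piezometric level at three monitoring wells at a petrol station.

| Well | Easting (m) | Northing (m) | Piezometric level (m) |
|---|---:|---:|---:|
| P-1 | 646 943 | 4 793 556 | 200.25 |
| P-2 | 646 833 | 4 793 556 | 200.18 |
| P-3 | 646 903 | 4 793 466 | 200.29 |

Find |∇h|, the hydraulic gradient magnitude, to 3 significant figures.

0.000966

Differences from P-1: to P-2 (Δx, Δy, Δh) = (-110, 0, -0.07); to P-3 = (-40, -90, +0.04).
Solve a·Δx + b·Δy = Δh: det = (-110)·(-90) − (-40)·0 = 9900.
∂h/∂x = [(-0.07)·(-90) − (+0.04)·0] / 9900 = +0.0006364
∂h/∂y = [(-110)·(+0.04) − (-40)·(-0.07)] / 9900 = -0.0007273
|∇h| = √(0.0006364² + -0.0007273²) = 0.0009664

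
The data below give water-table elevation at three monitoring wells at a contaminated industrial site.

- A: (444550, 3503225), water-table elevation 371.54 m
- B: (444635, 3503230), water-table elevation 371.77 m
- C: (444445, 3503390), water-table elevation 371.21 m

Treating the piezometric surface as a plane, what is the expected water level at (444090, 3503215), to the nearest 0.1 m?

370.3 m

Three-point gradient (reference A): Δ to B = (85, 5, +0.23), Δ to C = (-105, 165, -0.33).
∂h/∂x = +0.002722, ∂h/∂y = -0.0002680 (det = 14550).
h(444090, 3503215) = 371.54 + (+0.002722)·(-460) + (-0.0002680)·(-10) = 371.54 -1.252 +0.003 = 370.291 m.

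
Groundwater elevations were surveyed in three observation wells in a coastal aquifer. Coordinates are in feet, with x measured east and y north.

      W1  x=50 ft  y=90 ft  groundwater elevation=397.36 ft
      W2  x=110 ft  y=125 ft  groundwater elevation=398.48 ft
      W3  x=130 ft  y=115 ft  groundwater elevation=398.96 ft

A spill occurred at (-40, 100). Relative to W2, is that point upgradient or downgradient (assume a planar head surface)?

downgradient

Differences from W1: to W2 (Δx, Δy, Δh) = (60, 35, +1.12); to W3 = (80, 25, +1.60).
Solve a·Δx + b·Δy = Δh: det = 60·25 − 80·35 = -1300.
∂h/∂x = [(+1.12)·25 − (+1.60)·35] / -1300 = +0.02154
∂h/∂y = [60·(+1.60) − 80·(+1.12)] / -1300 = -0.004923
Head at (-40, 100) = 397.36 + (+0.02154)·(-90) + (-0.004923)·(10) = 395.37 ft.
That is lower than the 398.48 ft at W2, so the point is downgradient.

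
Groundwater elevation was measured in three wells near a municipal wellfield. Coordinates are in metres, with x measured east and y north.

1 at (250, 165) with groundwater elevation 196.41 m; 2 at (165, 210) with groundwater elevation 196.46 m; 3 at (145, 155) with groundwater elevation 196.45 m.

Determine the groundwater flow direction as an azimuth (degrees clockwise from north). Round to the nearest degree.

Taking 1 as reference: 2−1 = (-85, 45, +0.05); 3−1 = (-105, -10, +0.04).
Solve a·Δx + b·Δy = Δh: det = (-85)·(-10) − (-105)·45 = 5575.
∂h/∂x = [(+0.05)·(-10) − (+0.04)·45] / 5575 = -0.0004126
∂h/∂y = [(-85)·(+0.04) − (-105)·(+0.05)] / 5575 = +0.0003318
Flow direction (−∇h) has components (+0.0004126 E, -0.0003318 N).
Azimuth = atan2(E, N) = atan2(+0.0004126, -0.0003318) = 128.8° ≈ 129°.

129°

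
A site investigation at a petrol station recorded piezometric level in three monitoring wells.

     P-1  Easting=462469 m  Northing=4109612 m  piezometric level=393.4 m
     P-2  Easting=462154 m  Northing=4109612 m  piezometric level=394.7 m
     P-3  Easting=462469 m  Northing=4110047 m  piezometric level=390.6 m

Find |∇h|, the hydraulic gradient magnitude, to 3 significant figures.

∂h/∂x = (394.7 − 393.4) / (462154 − 462469) = -0.004127
∂h/∂y = (390.6 − 393.4) / (4110047 − 4109612) = -0.006437
|∇h| = √(-0.004127² + -0.006437²) = 0.007646

0.00765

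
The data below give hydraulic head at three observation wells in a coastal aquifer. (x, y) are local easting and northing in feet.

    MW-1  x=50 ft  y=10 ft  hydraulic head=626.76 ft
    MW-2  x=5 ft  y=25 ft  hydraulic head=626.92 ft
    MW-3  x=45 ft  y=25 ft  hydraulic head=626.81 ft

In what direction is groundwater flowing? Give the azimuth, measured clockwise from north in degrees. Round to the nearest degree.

131°

Taking MW-1 as reference: MW-2−MW-1 = (-45, 15, +0.16); MW-3−MW-1 = (-5, 15, +0.05).
Solve a·Δx + b·Δy = Δh: det = (-45)·15 − (-5)·15 = -600.
∂h/∂x = [(+0.16)·15 − (+0.05)·15] / -600 = -0.002750
∂h/∂y = [(-45)·(+0.05) − (-5)·(+0.16)] / -600 = +0.002417
Flow direction (−∇h) has components (+0.002750 E, -0.002417 N).
Azimuth = atan2(E, N) = atan2(+0.002750, -0.002417) = 131.3° ≈ 131°.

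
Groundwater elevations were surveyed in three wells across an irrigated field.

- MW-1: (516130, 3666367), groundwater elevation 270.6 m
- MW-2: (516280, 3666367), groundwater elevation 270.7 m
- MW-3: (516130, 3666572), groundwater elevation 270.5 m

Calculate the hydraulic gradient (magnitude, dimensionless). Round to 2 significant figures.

∂h/∂x = (270.7 − 270.6) / (516280 − 516130) = +0.0006667
∂h/∂y = (270.5 − 270.6) / (3666572 − 3666367) = -0.0004878
|∇h| = √(0.0006667² + -0.0004878²) = 0.0008261

0.00083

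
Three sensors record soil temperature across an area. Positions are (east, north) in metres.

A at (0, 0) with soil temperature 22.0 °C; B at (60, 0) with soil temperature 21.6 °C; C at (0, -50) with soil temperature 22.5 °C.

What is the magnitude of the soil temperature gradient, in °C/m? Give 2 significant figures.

0.012 °C/m

∂T/∂x = (21.6 − 22.0) / (60 − 0) = -0.006667
∂T/∂y = (22.5 − 22.0) / (-50 − 0) = -0.01000
|∇f| = √(-0.006667² + -0.01000²) = 0.01202 °C/m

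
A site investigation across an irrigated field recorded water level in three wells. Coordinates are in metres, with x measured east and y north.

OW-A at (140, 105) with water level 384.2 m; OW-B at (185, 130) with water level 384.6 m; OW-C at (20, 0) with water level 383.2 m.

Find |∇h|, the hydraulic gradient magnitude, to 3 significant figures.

Three-point gradient (reference OW-A): Δ to OW-B = (45, 25, +0.4), Δ to OW-C = (-120, -105, -1.0).
∂h/∂x = +0.009855, ∂h/∂y = -0.001739 (det = -1725).
|∇h| = √(0.009855² + -0.001739²) = 0.01001

0.0100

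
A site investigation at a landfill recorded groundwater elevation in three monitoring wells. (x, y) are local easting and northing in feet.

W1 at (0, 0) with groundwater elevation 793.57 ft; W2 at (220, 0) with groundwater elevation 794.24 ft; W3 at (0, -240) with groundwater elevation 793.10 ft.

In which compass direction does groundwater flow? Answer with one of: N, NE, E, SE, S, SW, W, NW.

SW

∂h/∂x = (794.24 − 793.57) / (220 − 0) = +0.003045
∂h/∂y = (793.10 − 793.57) / (-240 − 0) = +0.001958
Flow = −∇h = (-0.003045 east, -0.001958 north), which points southwest.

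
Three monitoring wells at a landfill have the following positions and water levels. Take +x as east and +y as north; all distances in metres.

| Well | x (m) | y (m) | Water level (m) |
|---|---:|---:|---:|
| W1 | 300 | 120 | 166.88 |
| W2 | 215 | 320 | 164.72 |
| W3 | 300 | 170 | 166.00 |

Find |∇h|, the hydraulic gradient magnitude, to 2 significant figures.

With h = a·x + b·y + c and W1 as origin, the differences give:
  (-85)·a + 200·b = -2.16
  0·a + 50·b = -0.88
Eliminate b (×50 and ×200, subtract): -4250·a = 68.000 → a = ∂h/∂x = -0.01600
Back-substitute: b = ∂h/∂y = -0.01760.
|∇h| = √(-0.01600² + -0.01760²) = 0.02379

0.024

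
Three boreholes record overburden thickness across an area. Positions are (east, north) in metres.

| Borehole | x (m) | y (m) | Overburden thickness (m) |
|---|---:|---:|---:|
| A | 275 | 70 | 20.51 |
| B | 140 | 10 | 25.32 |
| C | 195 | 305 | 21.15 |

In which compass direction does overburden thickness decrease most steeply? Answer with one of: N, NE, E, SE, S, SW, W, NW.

With d = a·x + b·y + c and A as origin, the differences give:
  (-135)·a + (-60)·b = +4.81
  (-80)·a + 235·b = +0.64
Eliminate b (×235 and ×(-60), subtract): -36525·a = 1168.750 → a = ∂d/∂x = -0.03200
Back-substitute: b = ∂d/∂y = -0.008170.
Steepest decrease is along −∇f = (+0.03200 E, +0.008170 N) → east.

E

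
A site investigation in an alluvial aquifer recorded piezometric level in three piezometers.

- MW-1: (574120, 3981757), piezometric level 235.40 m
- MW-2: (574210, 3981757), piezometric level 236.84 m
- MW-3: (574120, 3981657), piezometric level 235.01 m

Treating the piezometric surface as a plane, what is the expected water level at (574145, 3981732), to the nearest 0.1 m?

∂h/∂x = (236.84 − 235.40) / (574210 − 574120) = +0.01600
∂h/∂y = (235.01 − 235.40) / (3981657 − 3981757) = +0.003900
h(574145, 3981732) = 235.40 + (+0.01600)·(25) + (+0.003900)·(-25) = 235.40 +0.400 -0.098 = 235.703 m.

235.7 m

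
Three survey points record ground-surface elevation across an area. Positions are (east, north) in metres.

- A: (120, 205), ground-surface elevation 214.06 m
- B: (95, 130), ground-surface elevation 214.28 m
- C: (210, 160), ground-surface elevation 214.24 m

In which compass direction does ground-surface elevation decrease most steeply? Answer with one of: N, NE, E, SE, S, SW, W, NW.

Three-point gradient (reference A): Δ to B = (-25, -75, +0.22), Δ to C = (90, -45, +0.18).
∂z/∂x = +0.0004571, ∂z/∂y = -0.003086 (det = 7875).
Steepest decrease is along −∇f = (-0.0004571 E, +0.003086 N) → north.

N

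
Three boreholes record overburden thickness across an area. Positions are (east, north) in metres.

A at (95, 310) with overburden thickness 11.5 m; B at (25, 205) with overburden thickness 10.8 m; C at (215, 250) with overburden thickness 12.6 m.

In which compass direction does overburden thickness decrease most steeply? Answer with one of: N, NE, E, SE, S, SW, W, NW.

W

With d = a·x + b·y + c and A as origin, the differences give:
  (-70)·a + (-105)·b = -0.7
  120·a + (-60)·b = +1.1
Eliminate b (×(-60) and ×(-105), subtract): 16800·a = 157.50 → a = ∂d/∂x = +0.009375
Back-substitute: b = ∂d/∂y = +0.0004167.
Steepest decrease is along −∇f = (-0.009375 E, -0.0004167 N) → west.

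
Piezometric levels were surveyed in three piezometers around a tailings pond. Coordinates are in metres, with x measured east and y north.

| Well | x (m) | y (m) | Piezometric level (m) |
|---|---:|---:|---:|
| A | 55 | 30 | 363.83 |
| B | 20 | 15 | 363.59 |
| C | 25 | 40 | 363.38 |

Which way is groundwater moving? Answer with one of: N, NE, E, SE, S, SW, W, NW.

With h = a·x + b·y + c and A as origin, the differences give:
  (-35)·a + (-15)·b = -0.24
  (-30)·a + 10·b = -0.45
Eliminate b (×10 and ×(-15), subtract): -800·a = -9.150 → a = ∂h/∂x = +0.01144
Back-substitute: b = ∂h/∂y = -0.01069.
Flow = −∇h = (-0.01144 east, +0.01069 north), which points northwest.

NW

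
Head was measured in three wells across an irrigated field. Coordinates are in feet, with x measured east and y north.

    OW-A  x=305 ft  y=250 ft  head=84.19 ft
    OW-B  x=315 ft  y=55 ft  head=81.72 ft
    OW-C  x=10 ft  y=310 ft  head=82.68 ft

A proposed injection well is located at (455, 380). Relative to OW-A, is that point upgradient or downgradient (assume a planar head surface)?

upgradient

Taking OW-A as reference: OW-B−OW-A = (10, -195, -2.47); OW-C−OW-A = (-295, 60, -1.51).
Determinant of the coordinate differences = 10·60 − (-295)·(-195) = -56925.
∂h/∂x = [(-2.47)·60 − (-1.51)·(-195)] / -56925 = +0.007776
∂h/∂y = [10·(-1.51) − (-295)·(-2.47)] / -56925 = +0.01307
Head at (455, 380) = 84.19 + (+0.007776)·(150) + (+0.01307)·(130) = 87.05 ft.
That is higher than the 84.19 ft at OW-A, so the point is upgradient.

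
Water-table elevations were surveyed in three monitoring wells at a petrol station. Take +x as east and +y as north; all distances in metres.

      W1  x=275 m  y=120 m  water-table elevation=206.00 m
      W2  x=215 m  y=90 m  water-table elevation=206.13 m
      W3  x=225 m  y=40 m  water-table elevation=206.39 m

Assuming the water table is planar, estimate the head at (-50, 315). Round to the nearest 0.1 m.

204.9 m

Taking W1 as reference: W2−W1 = (-60, -30, +0.13); W3−W1 = (-50, -80, +0.39).
Solve a·Δx + b·Δy = Δh: det = (-60)·(-80) − (-50)·(-30) = 3300.
∂h/∂x = [(+0.13)·(-80) − (+0.39)·(-30)] / 3300 = +0.0003939
∂h/∂y = [(-60)·(+0.39) − (-50)·(+0.13)] / 3300 = -0.005121
h(-50, 315) = 206.00 + (+0.0003939)·(-325) + (-0.005121)·(195) = 206.00 -0.128 -0.999 = 204.873 m.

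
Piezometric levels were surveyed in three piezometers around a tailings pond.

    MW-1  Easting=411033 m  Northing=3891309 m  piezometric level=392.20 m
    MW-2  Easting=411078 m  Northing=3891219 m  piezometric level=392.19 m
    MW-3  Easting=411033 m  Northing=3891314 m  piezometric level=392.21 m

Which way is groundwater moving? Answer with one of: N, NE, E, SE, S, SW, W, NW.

Taking MW-1 as reference: MW-2−MW-1 = (45, -90, -0.01); MW-3−MW-1 = (0, 5, +0.01).
Determinant of the coordinate differences = 45·5 − 0·(-90) = 225.
∂h/∂x = [(-0.01)·5 − (+0.01)·(-90)] / 225 = +0.003778
∂h/∂y = [45·(+0.01) − 0·(-0.01)] / 225 = +0.002000
Flow = −∇h = (-0.003778 east, -0.002000 north), which points southwest.

SW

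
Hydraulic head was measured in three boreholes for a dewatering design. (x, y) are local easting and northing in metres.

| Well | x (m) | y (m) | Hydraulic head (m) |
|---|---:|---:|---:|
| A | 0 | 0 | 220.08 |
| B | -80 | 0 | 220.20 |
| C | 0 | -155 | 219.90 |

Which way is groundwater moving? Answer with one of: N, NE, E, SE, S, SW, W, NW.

SE

∂h/∂x = (220.20 − 220.08) / (-80 − 0) = -0.001500
∂h/∂y = (219.90 − 220.08) / (-155 − 0) = +0.001161
Flow = −∇h = (+0.001500 east, -0.001161 north), which points southeast.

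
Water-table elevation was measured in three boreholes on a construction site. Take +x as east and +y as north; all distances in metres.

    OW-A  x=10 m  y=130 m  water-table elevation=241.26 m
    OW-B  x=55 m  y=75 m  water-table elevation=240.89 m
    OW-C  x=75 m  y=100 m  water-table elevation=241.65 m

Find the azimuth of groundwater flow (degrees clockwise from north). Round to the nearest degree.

218°

Taking OW-A as reference: OW-B−OW-A = (45, -55, -0.37); OW-C−OW-A = (65, -30, +0.39).
Solve a·Δx + b·Δy = Δh: det = 45·(-30) − 65·(-55) = 2225.
∂h/∂x = [(-0.37)·(-30) − (+0.39)·(-55)] / 2225 = +0.01463
∂h/∂y = [45·(+0.39) − 65·(-0.37)] / 2225 = +0.01870
Flow direction (−∇h) has components (-0.01463 E, -0.01870 N).
Azimuth = atan2(E, N) = atan2(-0.01463, -0.01870) = 218.0° ≈ 218°.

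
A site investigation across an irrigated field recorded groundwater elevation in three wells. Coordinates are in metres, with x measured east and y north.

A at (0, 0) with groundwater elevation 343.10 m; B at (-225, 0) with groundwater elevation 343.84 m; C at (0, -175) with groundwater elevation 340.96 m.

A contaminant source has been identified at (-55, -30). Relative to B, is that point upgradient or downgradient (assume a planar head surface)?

∂h/∂x = (343.84 − 343.10) / (-225 − 0) = -0.003289
∂h/∂y = (340.96 − 343.10) / (-175 − 0) = +0.01223
Head at (-55, -30) = 343.10 + (-0.003289)·(-55) + (+0.01223)·(-30) = 342.91 m.
That is lower than the 343.84 m at B, so the point is downgradient.

downgradient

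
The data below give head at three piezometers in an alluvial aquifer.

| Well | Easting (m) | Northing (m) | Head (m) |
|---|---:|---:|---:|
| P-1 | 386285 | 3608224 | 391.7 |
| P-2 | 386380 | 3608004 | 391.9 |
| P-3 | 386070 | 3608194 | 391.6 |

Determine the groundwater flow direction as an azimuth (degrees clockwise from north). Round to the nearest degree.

320°

Taking P-1 as reference: P-2−P-1 = (95, -220, +0.2); P-3−P-1 = (-215, -30, -0.1).
Determinant of the coordinate differences = 95·(-30) − (-215)·(-220) = -50150.
∂h/∂x = [(+0.2)·(-30) − (-0.1)·(-220)] / -50150 = +0.0005583
∂h/∂y = [95·(-0.1) − (-215)·(+0.2)] / -50150 = -0.0006680
Flow direction (−∇h) has components (-0.0005583 E, +0.0006680 N).
Azimuth = atan2(E, N) = atan2(-0.0005583, +0.0006680) = 320.1° ≈ 320°.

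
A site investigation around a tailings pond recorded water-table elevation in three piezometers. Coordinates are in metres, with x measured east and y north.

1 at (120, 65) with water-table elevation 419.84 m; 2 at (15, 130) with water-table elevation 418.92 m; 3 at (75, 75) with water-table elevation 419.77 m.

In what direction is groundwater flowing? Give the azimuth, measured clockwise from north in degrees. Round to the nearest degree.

Taking 1 as reference: 2−1 = (-105, 65, -0.92); 3−1 = (-45, 10, -0.07).
Solve a·Δx + b·Δy = Δh: det = (-105)·10 − (-45)·65 = 1875.
∂h/∂x = [(-0.92)·10 − (-0.07)·65] / 1875 = -0.002480
∂h/∂y = [(-105)·(-0.07) − (-45)·(-0.92)] / 1875 = -0.01816
Flow direction (−∇h) has components (+0.002480 E, +0.01816 N).
Azimuth = atan2(E, N) = atan2(+0.002480, +0.01816) = 7.8° ≈ 008°.

008°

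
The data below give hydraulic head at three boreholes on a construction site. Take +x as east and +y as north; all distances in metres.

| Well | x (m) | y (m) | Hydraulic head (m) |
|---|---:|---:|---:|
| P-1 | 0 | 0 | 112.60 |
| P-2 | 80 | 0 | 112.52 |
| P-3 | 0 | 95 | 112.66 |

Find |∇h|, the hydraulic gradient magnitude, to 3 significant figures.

0.00118

∂h/∂x = (112.52 − 112.60) / (80 − 0) = -0.0010000
∂h/∂y = (112.66 − 112.60) / (95 − 0) = +0.0006316
|∇h| = √(-0.0010000² + 0.0006316²) = 0.001183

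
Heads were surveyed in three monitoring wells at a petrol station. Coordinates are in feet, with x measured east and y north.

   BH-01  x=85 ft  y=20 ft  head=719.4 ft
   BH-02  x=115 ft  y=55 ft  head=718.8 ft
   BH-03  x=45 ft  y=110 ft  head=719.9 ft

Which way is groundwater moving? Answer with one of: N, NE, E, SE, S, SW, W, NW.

E

Taking BH-01 as reference: BH-02−BH-01 = (30, 35, -0.6); BH-03−BH-01 = (-40, 90, +0.5).
Solve a·Δx + b·Δy = Δh: det = 30·90 − (-40)·35 = 4100.
∂h/∂x = [(-0.6)·90 − (+0.5)·35] / 4100 = -0.01744
∂h/∂y = [30·(+0.5) − (-40)·(-0.6)] / 4100 = -0.002195
Flow = −∇h = (+0.01744 east, +0.002195 north), which points east.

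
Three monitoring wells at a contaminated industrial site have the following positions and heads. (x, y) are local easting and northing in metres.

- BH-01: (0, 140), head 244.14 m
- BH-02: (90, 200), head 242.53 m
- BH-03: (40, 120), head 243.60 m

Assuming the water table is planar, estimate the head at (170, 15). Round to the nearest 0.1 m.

Taking BH-01 as reference: BH-02−BH-01 = (90, 60, -1.61); BH-03−BH-01 = (40, -20, -0.54).
Solve a·Δx + b·Δy = Δh: det = 90·(-20) − 40·60 = -4200.
∂h/∂x = [(-1.61)·(-20) − (-0.54)·60] / -4200 = -0.01538
∂h/∂y = [90·(-0.54) − 40·(-1.61)] / -4200 = -0.003762
h(170, 15) = 244.14 + (-0.01538)·(170) + (-0.003762)·(-125) = 244.14 -2.615 +0.470 = 241.995 m.

242.0 m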